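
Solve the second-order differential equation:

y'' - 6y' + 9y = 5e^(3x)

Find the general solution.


Characteristic polynomial (r - 3)² = 0; repeated root r = 3.
y_h = (C₁ + C₂x)e^(3x). Forcing matches the repeated root (resonance), so try y_p = Ax² e^(3x).
Substitute and solve for A: 2A = 5, so A = 5/2.
General solution: y = (C₁ + C₂x + (5/2)x²)e^(3x).


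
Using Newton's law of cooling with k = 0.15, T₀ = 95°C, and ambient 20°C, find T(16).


Newton's law: dT/dt = -k(T - T_a) has solution T(t) = T_a + (T₀ - T_a)e^(-kt).
Plug in T_a = 20, T₀ = 95, k = 0.15, t = 16: T(16) = 20 + (75)e^(-2.40) ≈ 26.8°C.


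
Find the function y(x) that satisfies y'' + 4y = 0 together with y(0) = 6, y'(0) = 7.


Characteristic roots of r² + 4 = 0 are ±2i, so y = C₁cos(2x) + C₂sin(2x).
Apply y(0) = 6: C₁ = 6. Differentiate and apply y'(0) = 7: 2·C₂ = 7, so C₂ = 7/2.
Particular solution: y = 6cos(2x) + (7/2)sin(2x).


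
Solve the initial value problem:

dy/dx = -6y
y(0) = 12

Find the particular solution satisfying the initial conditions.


General solution of y' = -6y is y = Ce^(-6x).
Apply y(0) = 12: C = 12.
Particular solution: y = 12e^(-6x).


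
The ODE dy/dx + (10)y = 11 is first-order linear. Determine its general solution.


P(x) = 10, Q(x) = 11; integrating factor μ = e^(10x).
(μ y)' = 11e^(10x) ⇒ μ y = (11/10)e^(10x) + C.
Divide by μ: y = 11/10 + Ce^(-10x).


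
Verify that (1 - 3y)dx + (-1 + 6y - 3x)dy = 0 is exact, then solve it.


Check exactness: ∂M/∂y = -3 and ∂N/∂x = -3; equal, so the equation is exact.
Integrate M with respect to x (treating y as constant): ∫M dx = x - 3xy + h(y).
Differentiate w.r.t. y and set equal to N: the x-dependent terms already match, leaving h'(y) = -1 + 6y. Integrate: h(y) = -y + 3y^2.
So F(x,y) = -y + 3y^2 + x - 3xy.
General solution: -y + 3y^2 + x - 3xy = C.


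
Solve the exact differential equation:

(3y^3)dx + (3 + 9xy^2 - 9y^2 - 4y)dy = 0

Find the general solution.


Check exactness: ∂M/∂y = 9y^2 and ∂N/∂x = 9y^2; equal, so the equation is exact.
Integrate M with respect to x (treating y as constant): ∫M dx = 3xy^3 + h(y).
Differentiate w.r.t. y and set equal to N: the x-dependent terms already match, leaving h'(y) = 3 - 9y^2 - 4y. Integrate: h(y) = 3y - 3y^3 - 2y^2.
So F(x,y) = 3y + 3xy^3 - 3y^3 - 2y^2.
General solution: 3y + 3xy^3 - 3y^3 - 2y^2 = C.


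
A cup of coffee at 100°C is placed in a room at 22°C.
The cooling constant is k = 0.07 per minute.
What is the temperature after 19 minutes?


Newton's law: dT/dt = -k(T - T_a) has solution T(t) = T_a + (T₀ - T_a)e^(-kt).
Plug in T_a = 22, T₀ = 100, k = 0.07, t = 19: T(19) = 22 + (78)e^(-1.33) ≈ 42.6°C.


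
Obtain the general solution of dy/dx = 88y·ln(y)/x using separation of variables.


Separate: dy/[y ln(y)] = 88 dx/x.
Substitute u = ln(y): du/u = 88 dx/x.
Integrate: ln|ln(y)| = 88ln|x| + C₀, hence ln(y) = C·x^88.


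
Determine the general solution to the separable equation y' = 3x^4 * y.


Separate variables: dy/y = 3x^4 dx.
Integrate: ln|y| = (3/5)x^5 + C₀.
Exponentiate: y = Ce^((3/5)x^5).


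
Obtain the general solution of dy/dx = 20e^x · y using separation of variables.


Separate variables: dy/y = 20e^x dx.
Integrate: ln|y| = 20e^x + C₀.
Exponentiate: y = Ce^(20e^x).


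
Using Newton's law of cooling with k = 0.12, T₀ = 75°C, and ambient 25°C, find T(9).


Newton's law: dT/dt = -k(T - T_a) has solution T(t) = T_a + (T₀ - T_a)e^(-kt).
Plug in T_a = 25, T₀ = 75, k = 0.12, t = 9: T(9) = 25 + (50)e^(-1.08) ≈ 42.0°C.


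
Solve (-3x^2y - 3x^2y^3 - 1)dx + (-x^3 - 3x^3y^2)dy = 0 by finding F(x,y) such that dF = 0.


Check exactness: ∂M/∂y = -3x^2 - 9x^2y^2 and ∂N/∂x = -3x^2 - 9x^2y^2; equal, so the equation is exact.
Integrate M with respect to x (treating y as constant): ∫M dx = -x^3y - x^3y^3 - x + h(y).
Differentiate w.r.t. y and set equal to N: all terms match, so h'(y) = 0 and h is a constant absorbed into C.
General solution: -x^3y - x^3y^3 - x = C.


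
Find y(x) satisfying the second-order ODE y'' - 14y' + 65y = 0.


Characteristic equation: r² - 14r + 65 = 0.
Discriminant is negative; roots r = 7 ± 4i (complex conjugate pair).
General solution uses e^(α x)(C₁ cos(β x) + C₂ sin(β x)): y = e^(7x)(C₁cos(4x) + C₂sin(4x)).


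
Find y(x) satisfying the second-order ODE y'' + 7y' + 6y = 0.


Characteristic equation: r² + 7r + 6 = 0.
Factor: (r + 1)(r + 6) = 0 ⇒ r = -1, -6 (distinct real).
General solution: y = C₁e^(-x) + C₂e^(-6x).


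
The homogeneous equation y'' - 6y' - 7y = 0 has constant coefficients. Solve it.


Characteristic equation: r² - 6r - 7 = 0.
Factor: (r + 1)(r - 7) = 0 ⇒ r = -1, 7 (distinct real).
General solution: y = C₁e^(-x) + C₂e^(7x).


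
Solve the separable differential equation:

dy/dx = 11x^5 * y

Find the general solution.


Separate variables: dy/y = 11x^5 dx.
Integrate: ln|y| = (11/6)x^6 + C₀.
Exponentiate: y = Ce^((11/6)x^6).


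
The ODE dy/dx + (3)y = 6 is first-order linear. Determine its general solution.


P(x) = 3, Q(x) = 6; integrating factor μ = e^(3x).
(μ y)' = 6e^(3x) ⇒ μ y = 2e^(3x) + C.
Divide by μ: y = 2 + Ce^(-3x).


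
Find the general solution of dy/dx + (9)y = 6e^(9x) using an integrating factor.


P(x) = 9 ⇒ μ = e^(9x).
(μ y)' = 6e^(18x) ⇒ μ y = (6/18)e^(18x) + C.
Divide by μ: y = (1/3)e^(9x) + Ce^(-9x).


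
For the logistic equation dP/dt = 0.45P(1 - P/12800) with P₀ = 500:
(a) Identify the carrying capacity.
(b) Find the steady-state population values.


Logistic ODE dP/dt = 0.45P(1 - P/12800) has equilibria where dP/dt = 0, i.e. P = 0 or P = 12800.
The coefficient (1 - P/K) = 0 when P = K, identifying K = 12800 as the carrying capacity.
(a) K = 12800; (b) equilibria P = 0 and P = 12800.


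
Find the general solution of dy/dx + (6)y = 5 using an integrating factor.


P(x) = 6, Q(x) = 5; integrating factor μ = e^(6x).
(μ y)' = 5e^(6x) ⇒ μ y = (5/6)e^(6x) + C.
Divide by μ: y = 5/6 + Ce^(-6x).


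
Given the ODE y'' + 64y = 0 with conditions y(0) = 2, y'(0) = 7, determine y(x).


Characteristic roots of r² + 64 = 0 are ±8i, so y = C₁cos(8x) + C₂sin(8x).
Apply y(0) = 2: C₁ = 2. Differentiate and apply y'(0) = 7: 8·C₂ = 7, so C₂ = 7/8.
Particular solution: y = 2cos(8x) + (7/8)sin(8x).


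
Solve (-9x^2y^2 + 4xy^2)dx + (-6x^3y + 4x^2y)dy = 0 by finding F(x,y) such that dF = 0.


Check exactness: ∂M/∂y = -18x^2y + 8xy and ∂N/∂x = -18x^2y + 8xy; equal, so the equation is exact.
Integrate M with respect to x (treating y as constant): ∫M dx = -3x^3y^2 + 2x^2y^2 + h(y).
Differentiate w.r.t. y and set equal to N: all terms match, so h'(y) = 0 and h is a constant absorbed into C.
General solution: -3x^3y^2 + 2x^2y^2 = C.


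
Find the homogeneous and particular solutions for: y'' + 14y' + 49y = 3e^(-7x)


Characteristic polynomial (r + 7)² = 0; repeated root r = -7.
y_h = (C₁ + C₂x)e^(-7x). Forcing matches the repeated root (resonance), so try y_p = Ax² e^(-7x).
Substitute and solve for A: 2A = 3, so A = 3/2.
General solution: y = (C₁ + C₂x + (3/2)x²)e^(-7x).


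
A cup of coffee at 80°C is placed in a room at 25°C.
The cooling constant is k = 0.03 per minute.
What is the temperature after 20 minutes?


Newton's law: dT/dt = -k(T - T_a) has solution T(t) = T_a + (T₀ - T_a)e^(-kt).
Plug in T_a = 25, T₀ = 80, k = 0.03, t = 20: T(20) = 25 + (55)e^(-0.60) ≈ 55.2°C.


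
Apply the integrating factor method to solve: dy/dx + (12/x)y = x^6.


P(x) = 12/x ⇒ μ = x^12.
(x^12 y)' = x^18 ⇒ x^12 y = x^19/(19) + C.
Solve for y: y = (1/19)x^7 + C/x^12.


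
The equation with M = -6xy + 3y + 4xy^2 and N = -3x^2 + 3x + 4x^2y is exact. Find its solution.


Check exactness: ∂M/∂y = -6x + 3 + 8xy and ∂N/∂x = -6x + 3 + 8xy; equal, so the equation is exact.
Integrate M with respect to x (treating y as constant): ∫M dx = -3x^2y + 3xy + 2x^2y^2 + h(y).
Differentiate w.r.t. y and set equal to N: all terms match, so h'(y) = 0 and h is a constant absorbed into C.
General solution: -3x^2y + 3xy + 2x^2y^2 = C.


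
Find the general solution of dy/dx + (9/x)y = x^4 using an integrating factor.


P(x) = 9/x ⇒ μ = x^9.
(x^9 y)' = x^9·x^4 = x^13.
Integrate: x^9 y = x^14/(14) + C.
Solve for y: y = (1/14)x^5 + C/x^9.


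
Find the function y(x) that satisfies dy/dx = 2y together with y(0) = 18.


General solution of y' = 2y is y = Ce^(2x).
Apply y(0) = 18: C = 18.
Particular solution: y = 18e^(2x).


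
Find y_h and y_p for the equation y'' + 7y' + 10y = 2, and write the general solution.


Characteristic roots of r² + 7r + 10 = 0 are -2, -5.
y_h = C₁e^(-2x) + C₂e^(-5x).
Constant forcing; try y_p = A. Then 10A = 2 ⇒ A = 1/5.
General solution: y = C₁e^(-2x) + C₂e^(-5x) + 1/5.


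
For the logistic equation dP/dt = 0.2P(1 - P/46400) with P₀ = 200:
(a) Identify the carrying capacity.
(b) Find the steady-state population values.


Logistic ODE dP/dt = 0.2P(1 - P/46400) has equilibria where dP/dt = 0, i.e. P = 0 or P = 46400.
The coefficient (1 - P/K) = 0 when P = K, identifying K = 46400 as the carrying capacity.
(a) K = 46400; (b) equilibria P = 0 and P = 46400.


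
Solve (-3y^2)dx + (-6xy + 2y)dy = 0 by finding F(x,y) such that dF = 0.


Check exactness: ∂M/∂y = -6y and ∂N/∂x = -6y; equal, so the equation is exact.
Integrate M with respect to x (treating y as constant): ∫M dx = -3xy^2 + h(y).
Differentiate w.r.t. y and set equal to N: the x-dependent terms already match, leaving h'(y) = 2y. Integrate: h(y) = y^2.
So F(x,y) = -3xy^2 + y^2.
General solution: -3xy^2 + y^2 = C.


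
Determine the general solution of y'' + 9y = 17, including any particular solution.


Homogeneous part: r² + 9 = 0 ⇒ r = ±3i, so y_h = C₁cos(3x) + C₂sin(3x).
Try constant y_p = A; plug in: 9A = 17 ⇒ A = 17/9.
General solution: y = C₁cos(3x) + C₂sin(3x) + 17/9.


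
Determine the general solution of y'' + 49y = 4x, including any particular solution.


Homogeneous: r² + 49 = 0 ⇒ r = ±7i, y_h = C₁cos(7x) + C₂sin(7x).
Polynomial forcing; try y_p = Ax + B. Then y_p'' + 49 y_p = 49(Ax + B) = 4x, so B = 0 and A = 4/49.
General solution: y = C₁cos(7x) + C₂sin(7x) + (4/49)x.


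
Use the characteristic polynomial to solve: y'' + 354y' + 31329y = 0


Characteristic equation: r² + 354r + 31329 = 0, i.e. (r + 177)² = 0.
Repeated root r = -177; include an x factor for the second linearly independent solution.
General solution: y = (C₁ + C₂x)e^(-177x).


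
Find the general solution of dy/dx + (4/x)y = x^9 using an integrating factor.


P(x) = 4/x ⇒ μ = x^4.
(x^4 y)' = x^4·x^9 = x^13.
Integrate: x^4 y = x^14/(14) + C.
Solve for y: y = (1/14)x^10 + C/x^4.


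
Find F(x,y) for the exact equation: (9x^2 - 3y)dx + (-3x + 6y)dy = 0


Check exactness: ∂M/∂y = -3 and ∂N/∂x = -3; equal, so the equation is exact.
Integrate M with respect to x (treating y as constant): ∫M dx = 3x^3 - 3xy + h(y).
Differentiate w.r.t. y and set equal to N: the x-dependent terms already match, leaving h'(y) = 6y. Integrate: h(y) = 3y^2.
So F(x,y) = 3x^3 - 3xy + 3y^2.
General solution: 3x^3 - 3xy + 3y^2 = C.


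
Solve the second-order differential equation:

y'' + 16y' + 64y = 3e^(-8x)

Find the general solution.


Characteristic polynomial (r + 8)² = 0; repeated root r = -8.
y_h = (C₁ + C₂x)e^(-8x). Forcing matches the repeated root (resonance), so try y_p = Ax² e^(-8x).
Substitute and solve for A: 2A = 3, so A = 3/2.
General solution: y = (C₁ + C₂x + (3/2)x²)e^(-8x).


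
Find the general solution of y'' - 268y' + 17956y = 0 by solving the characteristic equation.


Characteristic equation: r² - 268r + 17956 = 0, i.e. (r - 134)² = 0.
Repeated root r = 134; include an x factor for the second linearly independent solution.
General solution: y = (C₁ + C₂x)e^(134x).


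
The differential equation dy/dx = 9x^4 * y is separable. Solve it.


Separate variables: dy/y = 9x^4 dx.
Integrate: ln|y| = (9/5)x^5 + C₀.
Exponentiate: y = Ce^((9/5)x^5).


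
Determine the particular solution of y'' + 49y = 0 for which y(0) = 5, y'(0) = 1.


Characteristic roots of r² + 49 = 0 are ±7i, so y = C₁cos(7x) + C₂sin(7x).
Apply y(0) = 5: C₁ = 5. Differentiate and apply y'(0) = 1: 7·C₂ = 1, so C₂ = 1/7.
Particular solution: y = 5cos(7x) + (1/7)sin(7x).


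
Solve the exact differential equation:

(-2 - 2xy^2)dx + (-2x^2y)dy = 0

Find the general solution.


Check exactness: ∂M/∂y = -4xy and ∂N/∂x = -4xy; equal, so the equation is exact.
Integrate M with respect to x (treating y as constant): ∫M dx = -2x - x^2y^2 + h(y).
Differentiate w.r.t. y and set equal to N: all terms match, so h'(y) = 0 and h is a constant absorbed into C.
General solution: -2x - x^2y^2 = C.


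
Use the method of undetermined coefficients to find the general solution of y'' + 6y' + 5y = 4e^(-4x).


Characteristic roots of r² + 6r + 5 = 0 are -1, -5.
y_h = C₁e^(-x) + C₂e^(-5x).
Forcing exponent -4 is not a characteristic root; try y_p = Ae^(-4x).
Substitute: A·(16 + (6)·-4 + (5)) = A·-3 = 4, so A = -4/3.
General solution: y = C₁e^(-x) + C₂e^(-5x) - (4/3)e^(-4x).


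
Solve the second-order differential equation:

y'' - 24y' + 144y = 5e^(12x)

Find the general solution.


Characteristic polynomial (r - 12)² = 0; repeated root r = 12.
y_h = (C₁ + C₂x)e^(12x). Forcing matches the repeated root (resonance), so try y_p = Ax² e^(12x).
Substitute and solve for A: 2A = 5, so A = 5/2.
General solution: y = (C₁ + C₂x + (5/2)x²)e^(12x).


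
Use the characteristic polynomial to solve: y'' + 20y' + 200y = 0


Characteristic equation: r² + 20r + 200 = 0.
Discriminant is negative; roots r = -10 ± 10i (complex conjugate pair).
General solution uses e^(α x)(C₁ cos(β x) + C₂ sin(β x)): y = e^(-10x)(C₁cos(10x) + C₂sin(10x)).


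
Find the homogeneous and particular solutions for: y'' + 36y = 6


Homogeneous part: r² + 36 = 0 ⇒ r = ±6i, so y_h = C₁cos(6x) + C₂sin(6x).
Try constant y_p = A; plug in: 36A = 6 ⇒ A = 1/6.
General solution: y = C₁cos(6x) + C₂sin(6x) + 1/6.


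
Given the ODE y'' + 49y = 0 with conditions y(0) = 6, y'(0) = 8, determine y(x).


Characteristic roots of r² + 49 = 0 are ±7i, so y = C₁cos(7x) + C₂sin(7x).
Apply y(0) = 6: C₁ = 6. Differentiate and apply y'(0) = 8: 7·C₂ = 8, so C₂ = 8/7.
Particular solution: y = 6cos(7x) + (8/7)sin(7x).


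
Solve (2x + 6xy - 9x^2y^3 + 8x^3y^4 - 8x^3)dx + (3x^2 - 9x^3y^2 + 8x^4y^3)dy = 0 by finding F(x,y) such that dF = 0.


Check exactness: ∂M/∂y = 6x - 27x^2y^2 + 32x^3y^3 and ∂N/∂x = 6x - 27x^2y^2 + 32x^3y^3; equal, so the equation is exact.
Integrate M with respect to x (treating y as constant): ∫M dx = x^2 + 3x^2y - 3x^3y^3 + 2x^4y^4 - 2x^4 + h(y).
Differentiate w.r.t. y and set equal to N: all terms match, so h'(y) = 0 and h is a constant absorbed into C.
General solution: x^2 + 3x^2y - 3x^3y^3 + 2x^4y^4 - 2x^4 = C.


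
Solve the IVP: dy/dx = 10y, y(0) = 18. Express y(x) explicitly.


General solution of y' = 10y is y = Ce^(10x).
Apply y(0) = 18: C = 18.
Particular solution: y = 18e^(10x).


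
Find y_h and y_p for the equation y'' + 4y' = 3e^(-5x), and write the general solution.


Characteristic roots of r² + 4r = 0 are 0, -4.
y_h = C₁ + C₂e^(-4x).
Forcing exponent -5 is not a characteristic root; try y_p = Ae^(-5x).
Substitute: A·(25 + (4)·-5 + (0)) = A·5 = 3, so A = 3/5.
General solution: y = C₁ + C₂e^(-4x) + (3/5)e^(-5x).


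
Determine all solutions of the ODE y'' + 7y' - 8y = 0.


Characteristic equation: r² + 7r - 8 = 0.
Factor: (r + 8)(r - 1) = 0 ⇒ r = -8, 1 (distinct real).
General solution: y = C₁e^(-8x) + C₂e^(x).


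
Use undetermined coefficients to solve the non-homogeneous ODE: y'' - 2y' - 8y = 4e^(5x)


Characteristic roots of r² - 2r - 8 = 0 are 4, -2.
y_h = C₁e^(4x) + C₂e^(-2x).
Forcing exponent 5 is not a characteristic root; try y_p = Ae^(5x).
Substitute: A·(25 + (-2)·5 + (-8)) = A·7 = 4, so A = 4/7.
General solution: y = C₁e^(4x) + C₂e^(-2x) + (4/7)e^(5x).


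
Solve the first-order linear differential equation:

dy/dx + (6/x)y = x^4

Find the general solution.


P(x) = 6/x ⇒ μ = x^6.
(x^6 y)' = x^6·x^4 = x^10.
Integrate: x^6 y = x^11/(11) + C.
Solve for y: y = (1/11)x^5 + C/x^6.


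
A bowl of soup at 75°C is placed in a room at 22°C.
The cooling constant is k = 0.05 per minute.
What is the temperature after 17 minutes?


Newton's law: dT/dt = -k(T - T_a) has solution T(t) = T_a + (T₀ - T_a)e^(-kt).
Plug in T_a = 22, T₀ = 75, k = 0.05, t = 17: T(17) = 22 + (53)e^(-0.85) ≈ 44.7°C.


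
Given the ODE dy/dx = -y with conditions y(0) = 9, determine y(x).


General solution of y' = -y is y = Ce^(-x).
Apply y(0) = 9: C = 9.
Particular solution: y = 9e^(-x).


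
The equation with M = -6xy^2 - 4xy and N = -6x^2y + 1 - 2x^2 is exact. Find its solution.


Check exactness: ∂M/∂y = -12xy - 4x and ∂N/∂x = -12xy - 4x; equal, so the equation is exact.
Integrate M with respect to x (treating y as constant): ∫M dx = -3x^2y^2 - 2x^2y + h(y).
Differentiate w.r.t. y and set equal to N: the x-dependent terms already match, leaving h'(y) = 1. Integrate: h(y) = y.
So F(x,y) = -3x^2y^2 + y - 2x^2y.
General solution: -3x^2y^2 + y - 2x^2y = C.


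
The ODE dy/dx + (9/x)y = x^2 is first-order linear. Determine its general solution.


P(x) = 9/x ⇒ μ = x^9.
(x^9 y)' = x^11 ⇒ x^9 y = x^12/(12) + C.
Solve for y: y = (1/12)x^3 + C/x^9.


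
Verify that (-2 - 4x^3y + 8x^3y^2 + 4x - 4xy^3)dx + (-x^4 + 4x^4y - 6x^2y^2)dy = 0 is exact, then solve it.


Check exactness: ∂M/∂y = -4x^3 + 16x^3y - 12xy^2 and ∂N/∂x = -4x^3 + 16x^3y - 12xy^2; equal, so the equation is exact.
Integrate M with respect to x (treating y as constant): ∫M dx = -2x - x^4y + 2x^4y^2 + 2x^2 - 2x^2y^3 + h(y).
Differentiate w.r.t. y and set equal to N: all terms match, so h'(y) = 0 and h is a constant absorbed into C.
General solution: -2x - x^4y + 2x^4y^2 + 2x^2 - 2x^2y^3 = C.


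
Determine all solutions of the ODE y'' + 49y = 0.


Characteristic equation: r² + 49 = 0.
Discriminant is negative; roots r = 0 ± 7i (complex conjugate pair).
General solution uses e^(α x)(C₁ cos(β x) + C₂ sin(β x)): y = C₁cos(7x) + C₂sin(7x).


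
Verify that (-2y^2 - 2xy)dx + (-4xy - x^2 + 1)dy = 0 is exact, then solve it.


Check exactness: ∂M/∂y = -4y - 2x and ∂N/∂x = -4y - 2x; equal, so the equation is exact.
Integrate M with respect to x (treating y as constant): ∫M dx = -2xy^2 - x^2y + h(y).
Differentiate w.r.t. y and set equal to N: the x-dependent terms already match, leaving h'(y) = 1. Integrate: h(y) = y.
So F(x,y) = -2xy^2 - x^2y + y.
General solution: -2xy^2 - x^2y + y = C.


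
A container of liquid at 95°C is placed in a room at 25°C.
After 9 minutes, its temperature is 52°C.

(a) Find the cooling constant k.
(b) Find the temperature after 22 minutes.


Newton's law: T(t) = T_a + (T₀ - T_a)e^(-kt).
(a) Use T(9) = 52: (52 - 25)/(95 - 25) = e^(-k·9), so k = -ln(0.386)/9 ≈ 0.1059.
(b) Apply k to t = 22: T(22) = 25 + (70)e^(-2.329) ≈ 31.8°C.


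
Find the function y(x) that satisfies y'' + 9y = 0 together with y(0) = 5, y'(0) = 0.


Characteristic roots of r² + 9 = 0 are ±3i, so y = C₁cos(3x) + C₂sin(3x).
Apply y(0) = 5: C₁ = 5. Differentiate and apply y'(0) = 0: 3·C₂ = 0, so C₂ = 0.
Particular solution: y = 5cos(3x).


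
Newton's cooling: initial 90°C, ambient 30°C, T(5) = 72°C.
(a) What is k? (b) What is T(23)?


Newton's law: T(t) = T_a + (T₀ - T_a)e^(-kt).
(a) Use T(5) = 72: (72 - 30)/(90 - 30) = e^(-k·5), so k = -ln(0.700)/5 ≈ 0.0713.
(b) Apply k to t = 23: T(23) = 30 + (60)e^(-1.641) ≈ 41.6°C.


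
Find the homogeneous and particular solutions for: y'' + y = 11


Homogeneous part: r² + 1 = 0 ⇒ r = ±1i, so y_h = C₁cos(x) + C₂sin(x).
Try constant y_p = A; plug in: 1A = 11 ⇒ A = 11.
General solution: y = C₁cos(x) + C₂sin(x) + 11.


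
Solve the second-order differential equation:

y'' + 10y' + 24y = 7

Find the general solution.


Characteristic roots of r² + 10r + 24 = 0 are -4, -6.
y_h = C₁e^(-4x) + C₂e^(-6x).
Constant forcing; try y_p = A. Then 24A = 7 ⇒ A = 7/24.
General solution: y = C₁e^(-4x) + C₂e^(-6x) + 7/24.


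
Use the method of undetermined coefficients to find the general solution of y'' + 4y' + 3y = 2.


Characteristic roots of r² + 4r + 3 = 0 are -1, -3.
y_h = C₁e^(-x) + C₂e^(-3x).
Forcing exponent 0 is not a characteristic root; try y_p = A.
Substitute: A·(0 + (4)·0 + (3)) = A·3 = 2, so A = 2/3.
General solution: y = C₁e^(-x) + C₂e^(-3x) + 2/3.


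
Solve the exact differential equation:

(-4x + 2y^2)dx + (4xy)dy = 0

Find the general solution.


Check exactness: ∂M/∂y = 4y and ∂N/∂x = 4y; equal, so the equation is exact.
Integrate M with respect to x (treating y as constant): ∫M dx = -2x^2 + 2xy^2 + h(y).
Differentiate w.r.t. y and set equal to N: all terms match, so h'(y) = 0 and h is a constant absorbed into C.
General solution: -2x^2 + 2xy^2 = C.


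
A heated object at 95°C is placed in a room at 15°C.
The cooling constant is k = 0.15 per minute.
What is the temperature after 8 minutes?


Newton's law: dT/dt = -k(T - T_a) has solution T(t) = T_a + (T₀ - T_a)e^(-kt).
Plug in T_a = 15, T₀ = 95, k = 0.15, t = 8: T(8) = 15 + (80)e^(-1.20) ≈ 39.1°C.


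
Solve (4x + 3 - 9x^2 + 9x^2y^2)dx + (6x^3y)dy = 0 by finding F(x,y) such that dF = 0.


Check exactness: ∂M/∂y = 18x^2y and ∂N/∂x = 18x^2y; equal, so the equation is exact.
Integrate M with respect to x (treating y as constant): ∫M dx = 2x^2 + 3x - 3x^3 + 3x^3y^2 + h(y).
Differentiate w.r.t. y and set equal to N: all terms match, so h'(y) = 0 and h is a constant absorbed into C.
General solution: 2x^2 + 3x - 3x^3 + 3x^3y^2 = C.


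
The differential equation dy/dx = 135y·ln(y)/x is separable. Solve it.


Separate: dy/[y ln(y)] = 135 dx/x.
Substitute u = ln(y): du/u = 135 dx/x.
Integrate: ln|ln(y)| = 135ln|x| + C₀, hence ln(y) = C·x^135.


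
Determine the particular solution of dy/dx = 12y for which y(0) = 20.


General solution of y' = 12y is y = Ce^(12x).
Apply y(0) = 20: C = 20.
Particular solution: y = 20e^(12x).


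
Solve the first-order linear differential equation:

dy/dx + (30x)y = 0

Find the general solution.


P(x) = 30x ⇒ μ = e^(15x²).
Q(x) = 0 so μ y is constant: y = Ce^(-15x²).


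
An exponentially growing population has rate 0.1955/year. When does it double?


Exponential growth: P(t) = P₀ e^(0.1955t). Set P(t)/P₀ = 2: e^(0.1955t) = 2.
Solve: t = ln(2)/0.1955 ≈ 3.55 years.


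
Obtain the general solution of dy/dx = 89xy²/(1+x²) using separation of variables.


Separate: dy/y² = 89x/(1+x²) dx.
Integrate LHS: ∫ dy/y² = -1/y.
Integrate RHS via u = 1+x²: (89/2)ln(1+x²) + C.
Result: -1/y = (89/2)ln(1+x²) + C.


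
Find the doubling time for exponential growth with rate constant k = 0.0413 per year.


Exponential growth: P(t) = P₀ e^(0.0413t). Set P(t)/P₀ = 2: e^(0.0413t) = 2.
Solve: t = ln(2)/0.0413 ≈ 16.78 years.


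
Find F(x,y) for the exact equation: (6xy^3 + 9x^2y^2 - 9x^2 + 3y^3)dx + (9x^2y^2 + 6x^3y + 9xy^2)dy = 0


Check exactness: ∂M/∂y = 18xy^2 + 18x^2y + 9y^2 and ∂N/∂x = 18xy^2 + 18x^2y + 9y^2; equal, so the equation is exact.
Integrate M with respect to x (treating y as constant): ∫M dx = 3x^2y^3 + 3x^3y^2 - 3x^3 + 3xy^3 + h(y).
Differentiate w.r.t. y and set equal to N: all terms match, so h'(y) = 0 and h is a constant absorbed into C.
General solution: 3x^2y^3 + 3x^3y^2 - 3x^3 + 3xy^3 = C.


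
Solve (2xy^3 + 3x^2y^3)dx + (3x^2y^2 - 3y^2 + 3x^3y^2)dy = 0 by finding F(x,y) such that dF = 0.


Check exactness: ∂M/∂y = 6xy^2 + 9x^2y^2 and ∂N/∂x = 6xy^2 + 9x^2y^2; equal, so the equation is exact.
Integrate M with respect to x (treating y as constant): ∫M dx = x^2y^3 + x^3y^3 + h(y).
Differentiate w.r.t. y and set equal to N: the x-dependent terms already match, leaving h'(y) = -3y^2. Integrate: h(y) = -y^3.
So F(x,y) = x^2y^3 - y^3 + x^3y^3.
General solution: x^2y^3 - y^3 + x^3y^3 = C.


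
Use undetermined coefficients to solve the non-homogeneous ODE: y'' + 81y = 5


Homogeneous part: r² + 81 = 0 ⇒ r = ±9i, so y_h = C₁cos(9x) + C₂sin(9x).
Try constant y_p = A; plug in: 81A = 5 ⇒ A = 5/81.
General solution: y = C₁cos(9x) + C₂sin(9x) + 5/81.


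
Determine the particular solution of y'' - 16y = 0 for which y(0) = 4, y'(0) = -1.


Characteristic roots of r² - 16 = 0 are 4, -4.
General solution y = c₁ e^(4x) + c₂ e^(-4x).
Apply y(0) = 4: c₁ + c₂ = 4. Apply y'(0) = -1: 4 c₁ - 4 c₂ = -1.
Solve: c₁ = 15/8, c₂ = 17/8.
Particular solution: y = (15/8)e^(4x) + (17/8)e^(-4x).


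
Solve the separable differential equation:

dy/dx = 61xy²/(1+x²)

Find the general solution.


Separate: dy/y² = 61x/(1+x²) dx.
Integrate LHS: ∫ dy/y² = -1/y.
Integrate RHS via u = 1+x²: (61/2)ln(1+x²) + C.
Result: -1/y = (61/2)ln(1+x²) + C.


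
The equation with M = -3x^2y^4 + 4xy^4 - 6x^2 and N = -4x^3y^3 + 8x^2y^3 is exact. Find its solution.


Check exactness: ∂M/∂y = -12x^2y^3 + 16xy^3 and ∂N/∂x = -12x^2y^3 + 16xy^3; equal, so the equation is exact.
Integrate M with respect to x (treating y as constant): ∫M dx = -x^3y^4 + 2x^2y^4 - 2x^3 + h(y).
Differentiate w.r.t. y and set equal to N: all terms match, so h'(y) = 0 and h is a constant absorbed into C.
General solution: -x^3y^4 + 2x^2y^4 - 2x^3 = C.


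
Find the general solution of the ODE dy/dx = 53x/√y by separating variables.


Separate: √y dy = 53x dx.
Integrate: (2/3)y^(3/2) = (53/2)x² + C.


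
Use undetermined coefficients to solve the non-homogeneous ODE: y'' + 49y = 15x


Homogeneous: r² + 49 = 0 ⇒ r = ±7i, y_h = C₁cos(7x) + C₂sin(7x).
Polynomial forcing; try y_p = Ax + B. Then y_p'' + 49 y_p = 49(Ax + B) = 15x, so B = 0 and A = 15/49.
General solution: y = C₁cos(7x) + C₂sin(7x) + (15/49)x.


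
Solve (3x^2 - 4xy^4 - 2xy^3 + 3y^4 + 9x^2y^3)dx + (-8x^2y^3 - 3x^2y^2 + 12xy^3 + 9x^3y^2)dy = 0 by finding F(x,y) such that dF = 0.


Check exactness: ∂M/∂y = -16xy^3 - 6xy^2 + 12y^3 + 27x^2y^2 and ∂N/∂x = -16xy^3 - 6xy^2 + 12y^3 + 27x^2y^2; equal, so the equation is exact.
Integrate M with respect to x (treating y as constant): ∫M dx = x^3 - 2x^2y^4 - x^2y^3 + 3xy^4 + 3x^3y^3 + h(y).
Differentiate w.r.t. y and set equal to N: all terms match, so h'(y) = 0 and h is a constant absorbed into C.
General solution: x^3 - 2x^2y^4 - x^2y^3 + 3xy^4 + 3x^3y^3 = C.


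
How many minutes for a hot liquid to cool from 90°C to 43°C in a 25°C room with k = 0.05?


From T(t) = T_a + (T₀ - T_a)e^(-kt), set T(t) = 43:
(43 - 25) / (90 - 25) = e^(-0.05t), so t = -ln(0.277)/0.05 ≈ 25.7 minutes.


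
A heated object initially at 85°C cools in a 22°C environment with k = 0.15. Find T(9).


Newton's law: dT/dt = -k(T - T_a) has solution T(t) = T_a + (T₀ - T_a)e^(-kt).
Plug in T_a = 22, T₀ = 85, k = 0.15, t = 9: T(9) = 22 + (63)e^(-1.35) ≈ 38.3°C.


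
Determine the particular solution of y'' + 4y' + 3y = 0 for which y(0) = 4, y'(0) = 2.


Characteristic roots of r² + 4r + 3 = 0 are -1, -3.
General solution y = c₁ e^(-x) + c₂ e^(-3x).
Apply y(0) = 4: c₁ + c₂ = 4. Apply y'(0) = 2: -1 c₁ - 3 c₂ = 2.
Solve: c₁ = 7, c₂ = -3.
Particular solution: y = 7e^(-x) - 3e^(-3x).


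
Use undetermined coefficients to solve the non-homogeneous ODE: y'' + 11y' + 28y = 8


Characteristic roots of r² + 11r + 28 = 0 are -4, -7.
y_h = C₁e^(-4x) + C₂e^(-7x).
Constant forcing; try y_p = A. Then 28A = 8 ⇒ A = 2/7.
General solution: y = C₁e^(-4x) + C₂e^(-7x) + 2/7.


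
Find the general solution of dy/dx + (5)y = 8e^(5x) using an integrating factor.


P(x) = 5 ⇒ μ = e^(5x).
(μ y)' = 8e^(10x) ⇒ μ y = (8/10)e^(10x) + C.
Divide by μ: y = (4/5)e^(5x) + Ce^(-5x).


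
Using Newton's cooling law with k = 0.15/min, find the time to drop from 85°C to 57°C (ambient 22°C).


From T(t) = T_a + (T₀ - T_a)e^(-kt), set T(t) = 57:
(57 - 22) / (85 - 22) = e^(-0.15t), so t = -ln(0.556)/0.15 ≈ 3.9 minutes.


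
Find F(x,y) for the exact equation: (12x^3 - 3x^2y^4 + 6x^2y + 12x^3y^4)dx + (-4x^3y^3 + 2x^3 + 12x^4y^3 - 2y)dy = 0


Check exactness: ∂M/∂y = -12x^2y^3 + 6x^2 + 48x^3y^3 and ∂N/∂x = -12x^2y^3 + 6x^2 + 48x^3y^3; equal, so the equation is exact.
Integrate M with respect to x (treating y as constant): ∫M dx = 3x^4 - x^3y^4 + 2x^3y + 3x^4y^4 + h(y).
Differentiate w.r.t. y and set equal to N: the x-dependent terms already match, leaving h'(y) = -2y. Integrate: h(y) = -y^2.
So F(x,y) = 3x^4 - x^3y^4 + 2x^3y + 3x^4y^4 - y^2.
General solution: 3x^4 - x^3y^4 + 2x^3y + 3x^4y^4 - y^2 = C.


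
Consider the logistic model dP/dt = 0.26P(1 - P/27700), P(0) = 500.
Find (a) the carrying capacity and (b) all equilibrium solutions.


Logistic ODE dP/dt = 0.26P(1 - P/27700) has equilibria where dP/dt = 0, i.e. P = 0 or P = 27700.
The coefficient (1 - P/K) = 0 when P = K, identifying K = 27700 as the carrying capacity.
(a) K = 27700; (b) equilibria P = 0 and P = 27700.


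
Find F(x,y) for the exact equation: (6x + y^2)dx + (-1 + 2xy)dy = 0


Check exactness: ∂M/∂y = 2y and ∂N/∂x = 2y; equal, so the equation is exact.
Integrate M with respect to x (treating y as constant): ∫M dx = 3x^2 + xy^2 + h(y).
Differentiate w.r.t. y and set equal to N: the x-dependent terms already match, leaving h'(y) = -1. Integrate: h(y) = -y.
So F(x,y) = 3x^2 - y + xy^2.
General solution: 3x^2 - y + xy^2 = C.


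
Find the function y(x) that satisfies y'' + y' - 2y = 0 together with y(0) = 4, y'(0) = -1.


Characteristic roots of r² + r - 2 = 0 are 1, -2.
General solution y = c₁ e^(x) + c₂ e^(-2x).
Apply y(0) = 4: c₁ + c₂ = 4. Apply y'(0) = -1: 1 c₁ - 2 c₂ = -1.
Solve: c₁ = 7/3, c₂ = 5/3.
Particular solution: y = (7/3)e^(x) + (5/3)e^(-2x).


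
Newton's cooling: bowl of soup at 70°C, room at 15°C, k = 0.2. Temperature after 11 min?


Newton's law: dT/dt = -k(T - T_a) has solution T(t) = T_a + (T₀ - T_a)e^(-kt).
Plug in T_a = 15, T₀ = 70, k = 0.2, t = 11: T(11) = 15 + (55)e^(-2.20) ≈ 21.1°C.


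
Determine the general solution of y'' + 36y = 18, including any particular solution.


Homogeneous part: r² + 36 = 0 ⇒ r = ±6i, so y_h = C₁cos(6x) + C₂sin(6x).
Try constant y_p = A; plug in: 36A = 18 ⇒ A = 1/2.
General solution: y = C₁cos(6x) + C₂sin(6x) + 1/2.


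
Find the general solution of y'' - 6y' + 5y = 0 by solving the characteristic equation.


Characteristic equation: r² - 6r + 5 = 0.
Factor: (r - 1)(r - 5) = 0 ⇒ r = 1, 5 (distinct real).
General solution: y = C₁e^(x) + C₂e^(5x).


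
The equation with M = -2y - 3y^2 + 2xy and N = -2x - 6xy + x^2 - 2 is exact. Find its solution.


Check exactness: ∂M/∂y = -2 - 6y + 2x and ∂N/∂x = -2 - 6y + 2x; equal, so the equation is exact.
Integrate M with respect to x (treating y as constant): ∫M dx = -2xy - 3xy^2 + x^2y + h(y).
Differentiate w.r.t. y and set equal to N: the x-dependent terms already match, leaving h'(y) = -2. Integrate: h(y) = -2y.
So F(x,y) = -2xy - 3xy^2 + x^2y - 2y.
General solution: -2xy - 3xy^2 + x^2y - 2y = C.


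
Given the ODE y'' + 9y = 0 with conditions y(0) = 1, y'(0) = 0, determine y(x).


Characteristic roots of r² + 9 = 0 are ±3i, so y = C₁cos(3x) + C₂sin(3x).
Apply y(0) = 1: C₁ = 1. Differentiate and apply y'(0) = 0: 3·C₂ = 0, so C₂ = 0.
Particular solution: y = cos(3x).


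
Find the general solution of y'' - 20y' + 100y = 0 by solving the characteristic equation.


Characteristic equation: r² - 20r + 100 = 0, i.e. (r - 10)² = 0.
Repeated root r = 10; include an x factor for the second linearly independent solution.
General solution: y = (C₁ + C₂x)e^(10x).


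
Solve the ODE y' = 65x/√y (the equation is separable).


Separate: √y dy = 65x dx.
Integrate: (2/3)y^(3/2) = (65/2)x² + C.


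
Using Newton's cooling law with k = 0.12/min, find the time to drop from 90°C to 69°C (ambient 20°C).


From T(t) = T_a + (T₀ - T_a)e^(-kt), set T(t) = 69:
(69 - 20) / (90 - 20) = e^(-0.12t), so t = -ln(0.700)/0.12 ≈ 3.0 minutes.


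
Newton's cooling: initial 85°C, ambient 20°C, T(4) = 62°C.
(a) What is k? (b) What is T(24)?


Newton's law: T(t) = T_a + (T₀ - T_a)e^(-kt).
(a) Use T(4) = 62: (62 - 20)/(85 - 20) = e^(-k·4), so k = -ln(0.646)/4 ≈ 0.1092.
(b) Apply k to t = 24: T(24) = 20 + (65)e^(-2.620) ≈ 24.7°C.


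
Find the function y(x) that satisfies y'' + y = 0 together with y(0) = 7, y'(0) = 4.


Characteristic roots of r² + 1 = 0 are ±1i, so y = C₁cos(x) + C₂sin(x).
Apply y(0) = 7: C₁ = 7. Differentiate and apply y'(0) = 4: 1·C₂ = 4, so C₂ = 4.
Particular solution: y = 7cos(x) + 4sin(x).


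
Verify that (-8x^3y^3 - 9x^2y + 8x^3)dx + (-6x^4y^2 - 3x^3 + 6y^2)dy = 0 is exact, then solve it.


Check exactness: ∂M/∂y = -24x^3y^2 - 9x^2 and ∂N/∂x = -24x^3y^2 - 9x^2; equal, so the equation is exact.
Integrate M with respect to x (treating y as constant): ∫M dx = -2x^4y^3 - 3x^3y + 2x^4 + h(y).
Differentiate w.r.t. y and set equal to N: the x-dependent terms already match, leaving h'(y) = 6y^2. Integrate: h(y) = 2y^3.
So F(x,y) = -2x^4y^3 - 3x^3y + 2x^4 + 2y^3.
General solution: -2x^4y^3 - 3x^3y + 2x^4 + 2y^3 = C.


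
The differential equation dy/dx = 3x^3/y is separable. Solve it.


Separate variables: y dy = 3x^3 dx.
Integrate both sides: y²/2 = (3/4)x^4 + C₀.
Multiply by 2: y² = (3/2)x^4 + C.


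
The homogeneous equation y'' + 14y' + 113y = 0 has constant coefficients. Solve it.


Characteristic equation: r² + 14r + 113 = 0.
Discriminant is negative; roots r = -7 ± 8i (complex conjugate pair).
General solution uses e^(α x)(C₁ cos(β x) + C₂ sin(β x)): y = e^(-7x)(C₁cos(8x) + C₂sin(8x)).


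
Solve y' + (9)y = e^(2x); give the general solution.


P(x) = 9 ⇒ μ = e^(9x).
(μ y)' = e^(11x) ⇒ μ y = e^(11x)/11 + C.
Divide by μ: y = (1/11)e^(2x) + Ce^(-9x).


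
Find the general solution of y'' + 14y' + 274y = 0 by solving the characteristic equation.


Characteristic equation: r² + 14r + 274 = 0.
Discriminant is negative; roots r = -7 ± 15i (complex conjugate pair).
General solution uses e^(α x)(C₁ cos(β x) + C₂ sin(β x)): y = e^(-7x)(C₁cos(15x) + C₂sin(15x)).


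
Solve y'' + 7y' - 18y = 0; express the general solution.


Characteristic equation: r² + 7r - 18 = 0.
Factor: (r + 9)(r - 2) = 0 ⇒ r = -9, 2 (distinct real).
General solution: y = C₁e^(-9x) + C₂e^(2x).


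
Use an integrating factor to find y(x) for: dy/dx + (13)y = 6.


P(x) = 13, Q(x) = 6; integrating factor μ = e^(13x).
(μ y)' = 6e^(13x) ⇒ μ y = (6/13)e^(13x) + C.
Divide by μ: y = 6/13 + Ce^(-13x).


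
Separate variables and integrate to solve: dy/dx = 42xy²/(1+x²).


Separate: dy/y² = 42x/(1+x²) dx.
Integrate LHS: ∫ dy/y² = -1/y.
Integrate RHS via u = 1+x²: 21ln(1+x²) + C.
Result: -1/y = 21ln(1+x²) + C.


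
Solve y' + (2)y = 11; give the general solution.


P(x) = 2, Q(x) = 11; integrating factor μ = e^(2x).
(μ y)' = 11e^(2x) ⇒ μ y = (11/2)e^(2x) + C.
Divide by μ: y = 11/2 + Ce^(-2x).


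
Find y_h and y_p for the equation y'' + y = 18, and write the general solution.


Homogeneous part: r² + 1 = 0 ⇒ r = ±1i, so y_h = C₁cos(x) + C₂sin(x).
Try constant y_p = A; plug in: 1A = 18 ⇒ A = 18.
General solution: y = C₁cos(x) + C₂sin(x) + 18.


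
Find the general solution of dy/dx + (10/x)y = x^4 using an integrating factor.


P(x) = 10/x ⇒ μ = x^10.
(x^10 y)' = x^10·x^4 = x^14.
Integrate: x^10 y = x^15/(15) + C.
Solve for y: y = (1/15)x^5 + C/x^10.


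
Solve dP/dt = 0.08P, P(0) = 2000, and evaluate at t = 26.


The ODE dP/dt = 0.08P has solution P(t) = P(0)e^(0.08t).
Substitute P(0) = 2000 and t = 26: P(26) = 2000 e^(2.08) ≈ 16009.


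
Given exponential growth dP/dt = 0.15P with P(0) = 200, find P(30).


The ODE dP/dt = 0.15P has solution P(t) = P(0)e^(0.15t).
Substitute P(0) = 200 and t = 30: P(30) = 200 e^(4.50) ≈ 18003.


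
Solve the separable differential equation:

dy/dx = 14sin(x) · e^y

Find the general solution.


Separate: e^(-y) dy = 14sin(x) dx.
Integrate: -e^(-y) = -14cos(x) + C₀.
Rearrange: e^(-y) = 14cos(x) + C.


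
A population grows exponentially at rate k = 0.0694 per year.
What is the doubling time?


Exponential growth: P(t) = P₀ e^(0.0694t). Set P(t)/P₀ = 2: e^(0.0694t) = 2.
Solve: t = ln(2)/0.0694 ≈ 9.99 years.


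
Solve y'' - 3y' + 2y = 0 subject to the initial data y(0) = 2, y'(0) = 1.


Characteristic roots of r² - 3r + 2 = 0 are 2, 1.
General solution y = c₁ e^(2x) + c₂ e^(x).
Apply y(0) = 2: c₁ + c₂ = 2. Apply y'(0) = 1: 2 c₁ + 1 c₂ = 1.
Solve: c₁ = -1, c₂ = 3.
Particular solution: y = -e^(2x) + 3e^(x).


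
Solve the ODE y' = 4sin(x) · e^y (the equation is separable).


Separate: e^(-y) dy = 4sin(x) dx.
Integrate: -e^(-y) = -4cos(x) + C₀.
Rearrange: e^(-y) = 4cos(x) + C.


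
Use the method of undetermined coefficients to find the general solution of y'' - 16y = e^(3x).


Characteristic roots of r² - 16 = 0 are -4, 4.
y_h = C₁e^(-4x) + C₂e^(4x).
Forcing exponent 3 is not a characteristic root; try y_p = Ae^(3x).
Substitute: A·(9 + (0)·3 + (-16)) = A·-7 = 1, so A = -1/7.
General solution: y = C₁e^(-4x) + C₂e^(4x) - (1/7)e^(3x).


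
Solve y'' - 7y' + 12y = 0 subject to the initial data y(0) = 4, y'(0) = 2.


Characteristic roots of r² - 7r + 12 = 0 are 4, 3.
General solution y = c₁ e^(4x) + c₂ e^(3x).
Apply y(0) = 4: c₁ + c₂ = 4. Apply y'(0) = 2: 4 c₁ + 3 c₂ = 2.
Solve: c₁ = -10, c₂ = 14.
Particular solution: y = -10e^(4x) + 14e^(3x).


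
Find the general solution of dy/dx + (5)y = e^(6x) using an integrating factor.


P(x) = 5 ⇒ μ = e^(5x).
(μ y)' = e^(11x) ⇒ μ y = e^(11x)/11 + C.
Divide by μ: y = (1/11)e^(6x) + Ce^(-5x).


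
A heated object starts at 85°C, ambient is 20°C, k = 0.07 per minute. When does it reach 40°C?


From T(t) = T_a + (T₀ - T_a)e^(-kt), set T(t) = 40:
(40 - 20) / (85 - 20) = e^(-0.07t), so t = -ln(0.308)/0.07 ≈ 16.8 minutes.


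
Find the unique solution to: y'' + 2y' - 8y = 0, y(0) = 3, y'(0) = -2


Characteristic roots of r² + 2r - 8 = 0 are -4, 2.
General solution y = c₁ e^(-4x) + c₂ e^(2x).
Apply y(0) = 3: c₁ + c₂ = 3. Apply y'(0) = -2: -4 c₁ + 2 c₂ = -2.
Solve: c₁ = 4/3, c₂ = 5/3.
Particular solution: y = (4/3)e^(-4x) + (5/3)e^(2x).


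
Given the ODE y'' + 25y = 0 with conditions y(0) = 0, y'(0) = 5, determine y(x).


Characteristic roots of r² + 25 = 0 are ±5i, so y = C₁cos(5x) + C₂sin(5x).
Apply y(0) = 0: C₁ = 0. Differentiate and apply y'(0) = 5: 5·C₂ = 5, so C₂ = 1.
Particular solution: y = sin(5x).


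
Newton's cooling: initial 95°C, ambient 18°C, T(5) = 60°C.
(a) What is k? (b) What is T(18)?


Newton's law: T(t) = T_a + (T₀ - T_a)e^(-kt).
(a) Use T(5) = 60: (60 - 18)/(95 - 18) = e^(-k·5), so k = -ln(0.545)/5 ≈ 0.1212.
(b) Apply k to t = 18: T(18) = 18 + (77)e^(-2.182) ≈ 26.7°C.


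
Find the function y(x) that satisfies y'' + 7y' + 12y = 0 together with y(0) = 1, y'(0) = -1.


Characteristic roots of r² + 7r + 12 = 0 are -3, -4.
General solution y = c₁ e^(-3x) + c₂ e^(-4x).
Apply y(0) = 1: c₁ + c₂ = 1. Apply y'(0) = -1: -3 c₁ - 4 c₂ = -1.
Solve: c₁ = 3, c₂ = -2.
Particular solution: y = 3e^(-3x) - 2e^(-4x).


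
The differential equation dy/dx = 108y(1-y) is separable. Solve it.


Separate: dy/[y(1-y)] = 108 dx.
Partial fractions: 1/[y(1-y)] = 1/y + 1/(1-y).
Integrate: ln|y/(1-y)| = 108x + C₀.
Solve for y: y = 1/(1 + Ce^(-108x)).
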